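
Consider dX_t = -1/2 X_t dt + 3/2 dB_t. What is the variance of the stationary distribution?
lim Var(X_t) = 9/4

The OU SDE dX = -theta X dt + sigma dB admits the integrating factor exp(theta t): d(exp(theta t) X_t) = sigma exp(theta t) dB_t. Integrating from 0 to t gives X_t = x_0 * exp(-theta t) + sigma * int_0^t exp(-theta (t-s)) dB_s for any initial x_0. The Itô integral has variance (by the Itô isometry) sigma^2 * int_0^t exp(-2 theta (t - s)) ds = sigma^2 * (1 - exp(-2 theta t)) / (2 theta), independent of x_0.
With theta = 1/2, sigma = 3/2:
  Var(X_t) = (3/2)^2 * (1 - exp(-2*1/2 t)) / (2 * 1/2) = 9/4 - 9*exp(-t)/4.
As t -> infinity, exp(-2*1/2 t) -> 0, so the stationary variance is sigma^2 / (2 theta) = 9/4.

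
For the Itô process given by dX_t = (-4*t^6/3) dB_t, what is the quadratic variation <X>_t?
<X>_t = 16*t^13/117

For an Itô process dX_t = a(t) dt + b(t) dB_t, the quadratic variation is <X>_t = int_0^t b(s)^2 ds (the drift term does not contribute). Here b(s) = -4*s^6/3, so
  b(s)^2 = 16*s^12/9.
Integrating from 0 to t:
  <X>_t = int_0^t (16*s^12/9) ds = 16*t^13/117.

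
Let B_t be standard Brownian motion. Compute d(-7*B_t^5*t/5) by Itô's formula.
d(-7*B_t^5*t/5) = (7*B_t^3*(-B_t^2 - 10*t)/5) dt + (-7*B_t^4*t) dB_t

Itô's formula for f(t, x): d f(t, B_t) = (f_t + (1/2) f_xx) dt + f_x dB_t. Compute partials of f(t, x) = -7*t*x^5/5:
  f_t(t,x)  = -7*x^5/5
  f_x(t,x)  = -7*t*x^4
  f_xx(t,x) = -28*t*x^3
Assemble drift = f_t + (1/2) f_xx = 7*x^3*(-10*t - x^2)/5 and diffusion = f_x = -7*t*x^4. Substituting x = B_t:
  d(-7*B_t^5*t/5) = (7*B_t^3*(-B_t^2 - 10*t)/5) dt + (-7*B_t^4*t) dB_t.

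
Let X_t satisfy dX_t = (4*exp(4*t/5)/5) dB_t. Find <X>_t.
<X>_t = 2*exp(8*t/5)/5 - 2/5

For an Itô process dX_t = a(t) dt + b(t) dB_t, the quadratic variation is <X>_t = int_0^t b(s)^2 ds (the drift term does not contribute). Here b(s) = 4*exp(4*s/5)/5, so
  b(s)^2 = 16*exp(8*s/5)/25.
Integrating from 0 to t:
  <X>_t = int_0^t (16*exp(8*s/5)/25) ds = 2*exp(8*t/5)/5 - 2/5.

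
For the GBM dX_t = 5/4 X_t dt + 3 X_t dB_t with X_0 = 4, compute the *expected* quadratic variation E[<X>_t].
E[<X>_t] = 288*exp(23*t/2)/23 - 288/23

<X>_t = int_0^t (3 * X_s)^2 ds. Taking expectation inside the integral: E[<X>_t] = 3^2 * int_0^t E[X_s^2] ds. For GBM, E[X_s^2] = x_0^2 * exp((2 mu + sigma^2) s). Integrating:
  E[<X>_t] = 3^2 * 4^2 * (exp((2*(5/4) + 3^2) t) - 1) / (2*(5/4) + 3^2)
           = 3^2 * 4^2 * (exp((23/2) t) - 1) / (23/2) = 288*exp(23*t/2)/23 - 288/23.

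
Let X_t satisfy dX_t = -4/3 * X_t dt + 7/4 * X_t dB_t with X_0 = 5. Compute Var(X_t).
Var(X_t) = (25*exp(49*t/16) - 25)*exp(-8*t/3)

For GBM dX = mu X dt + sigma X dB with X_0 = x_0, apply Itô to Y = log X: dY = (mu - sigma^2/2) dt + sigma dB, so Y_t = log(x_0) + (mu - sigma^2/2) t + sigma B_t and hence X_t = x_0 * exp((mu - sigma^2/2) t + sigma B_t).
With mu = -4/3, sigma = 7/4, x_0 = 5, this gives:
  X_t = 5 * exp((-275/96) * t + (7/4) * B_t).
Since sigma*B_t ~ Normal(0, sigma^2 t), E[exp(sigma*B_t)] = exp(sigma^2 t / 2); so E[X_t] = x_0 * exp((mu - sigma^2/2) t) * exp(sigma^2 t / 2) = x_0 * exp(mu t) = 5*exp(-4*t/3).
Var(X_t) = E[X_t^2] - (E[X_t])^2 = x_0^2 * exp(2 mu t) * (exp(sigma^2 t) - 1) = (25*exp(49*t/16) - 25)*exp(-8*t/3).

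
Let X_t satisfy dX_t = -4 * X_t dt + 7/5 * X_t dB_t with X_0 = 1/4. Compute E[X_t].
E[X_t] = exp(-4*t)/4

For GBM dX = mu X dt + sigma X dB with X_0 = x_0, apply Itô to Y = log X: dY = (mu - sigma^2/2) dt + sigma dB, so Y_t = log(x_0) + (mu - sigma^2/2) t + sigma B_t and hence X_t = x_0 * exp((mu - sigma^2/2) t + sigma B_t).
With mu = -4, sigma = 7/5, x_0 = 1/4, this gives:
  X_t = 1/4 * exp((-249/50) * t + (7/5) * B_t).
Since sigma*B_t ~ Normal(0, sigma^2 t), E[exp(sigma*B_t)] = exp(sigma^2 t / 2); so E[X_t] = x_0 * exp((mu - sigma^2/2) t) * exp(sigma^2 t / 2) = x_0 * exp(mu t) = exp(-4*t)/4.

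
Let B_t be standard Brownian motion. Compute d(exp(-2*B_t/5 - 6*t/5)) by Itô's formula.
d(exp(-2*B_t/5 - 6*t/5)) = (-28*exp(-2*B_t/5 - 6*t/5)/25) dt + (-2*exp(-2*B_t/5 - 6*t/5)/5) dB_t

Itô's formula for f(t, x): d f(t, B_t) = (f_t + (1/2) f_xx) dt + f_x dB_t. Compute partials of f(t, x) = exp(-6*t/5 - 2*x/5):
  f_t(t,x)  = -6*exp(-6*t/5 - 2*x/5)/5
  f_x(t,x)  = -2*exp(-6*t/5 - 2*x/5)/5
  f_xx(t,x) = 4*exp(-6*t/5 - 2*x/5)/25
Assemble drift = f_t + (1/2) f_xx = -28*exp(-6*t/5 - 2*x/5)/25 and diffusion = f_x = -2*exp(-6*t/5 - 2*x/5)/5. Substituting x = B_t:
  d(exp(-2*B_t/5 - 6*t/5)) = (-28*exp(-2*B_t/5 - 6*t/5)/25) dt + (-2*exp(-2*B_t/5 - 6*t/5)/5) dB_t.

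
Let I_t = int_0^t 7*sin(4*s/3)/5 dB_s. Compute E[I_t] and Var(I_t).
E[I_t] = 0; Var(I_t) = 49*t/50 - 147*sin(4*t/3)*cos(4*t/3)/200

The Itô integral of a deterministic integrand f(s) has mean 0 because each increment f(s) * (B_{s+ds} - B_s) has mean 0. By the Itô isometry:
  Var( int_0^t f(s) dB_s ) = E[ (int_0^t f(s) dB_s)^2 ] = int_0^t f(s)^2 ds.
Here f(s) = 7*sin(4*s/3)/5, so f(s)^2 = 49*sin(4*s/3)^2/25. Integrate:
  int_0^t (49*sin(4*s/3)^2/25) ds = 49*t/50 - 147*sin(4*t/3)*cos(4*t/3)/200.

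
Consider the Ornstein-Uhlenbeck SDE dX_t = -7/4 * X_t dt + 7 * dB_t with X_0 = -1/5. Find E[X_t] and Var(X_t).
E[X_t] = -exp(-7*t/4)/5; Var(X_t) = 14 - 14*exp(-7*t/2)

The OU SDE dX = -theta X dt + sigma dB admits the integrating factor exp(theta t): d(exp(theta t) X_t) = sigma exp(theta t) dB_t. Integrating from 0 to t:
  X_t = x_0 * exp(-theta t) + sigma * int_0^t exp(-theta (t-s)) dB_s.
The Itô integral has mean 0 and (by the Itô isometry) variance sigma^2 * int_0^t exp(-2 theta (t - s)) ds = sigma^2 * (1 - exp(-2 theta t)) / (2 theta).
With theta = 7/4, sigma = 7, x_0 = -1/5:
  E[X_t] = -1/5 * exp(-7/4 t) = -exp(-7*t/4)/5
  Var(X_t) = (7)^2 * (1 - exp(-2*7/4 t)) / (2 * 7/4) = 14 - 14*exp(-7*t/2).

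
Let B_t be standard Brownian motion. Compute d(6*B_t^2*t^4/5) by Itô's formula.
d(6*B_t^2*t^4/5) = (6*t^3*(4*B_t^2 + t)/5) dt + (12*B_t*t^4/5) dB_t

Itô's formula for f(t, x): d f(t, B_t) = (f_t + (1/2) f_xx) dt + f_x dB_t. Compute partials of f(t, x) = 6*t^4*x^2/5:
  f_t(t,x)  = 24*t^3*x^2/5
  f_x(t,x)  = 12*t^4*x/5
  f_xx(t,x) = 12*t^4/5
Assemble drift = f_t + (1/2) f_xx = 6*t^3*(t + 4*x^2)/5 and diffusion = f_x = 12*t^4*x/5. Substituting x = B_t:
  d(6*B_t^2*t^4/5) = (6*t^3*(4*B_t^2 + t)/5) dt + (12*B_t*t^4/5) dB_t.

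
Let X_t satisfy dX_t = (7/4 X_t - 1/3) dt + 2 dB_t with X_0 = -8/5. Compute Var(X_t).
Var(X_t) = 8*exp(7*t/2)/7 - 8/7

The variance V(t) = Var(X_t) satisfies V'(t) = 2 a V(t) + c^2 with V(0) = 0 (drift coefficient is linear in X, diffusion is constant). With a = 7/4, c = 2, the solution is
  V(t) = (c^2 / (2 a)) * (exp(2 a t) - 1)
       = (2^2 / (2*(7/4))) * (exp((7/2) t) - 1)
       = 8*exp(7*t/2)/7 - 8/7.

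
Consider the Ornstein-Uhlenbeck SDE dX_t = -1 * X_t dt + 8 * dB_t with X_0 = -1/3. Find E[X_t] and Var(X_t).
E[X_t] = -exp(-t)/3; Var(X_t) = 32 - 32*exp(-2*t)

The OU SDE dX = -theta X dt + sigma dB admits the integrating factor exp(theta t): d(exp(theta t) X_t) = sigma exp(theta t) dB_t. Integrating from 0 to t:
  X_t = x_0 * exp(-theta t) + sigma * int_0^t exp(-theta (t-s)) dB_s.
The Itô integral has mean 0 and (by the Itô isometry) variance sigma^2 * int_0^t exp(-2 theta (t - s)) ds = sigma^2 * (1 - exp(-2 theta t)) / (2 theta).
With theta = 1, sigma = 8, x_0 = -1/3:
  E[X_t] = -1/3 * exp(-1 t) = -exp(-t)/3
  Var(X_t) = (8)^2 * (1 - exp(-2*1 t)) / (2 * 1) = 32 - 32*exp(-2*t).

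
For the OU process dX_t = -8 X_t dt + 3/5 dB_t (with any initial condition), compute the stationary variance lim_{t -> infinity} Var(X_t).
lim Var(X_t) = 9/400

The OU SDE dX = -theta X dt + sigma dB admits the integrating factor exp(theta t): d(exp(theta t) X_t) = sigma exp(theta t) dB_t. Integrating from 0 to t gives X_t = x_0 * exp(-theta t) + sigma * int_0^t exp(-theta (t-s)) dB_s for any initial x_0. The Itô integral has variance (by the Itô isometry) sigma^2 * int_0^t exp(-2 theta (t - s)) ds = sigma^2 * (1 - exp(-2 theta t)) / (2 theta), independent of x_0.
With theta = 8, sigma = 3/5:
  Var(X_t) = (3/5)^2 * (1 - exp(-2*8 t)) / (2 * 8) = 9/400 - 9*exp(-16*t)/400.
As t -> infinity, exp(-2*8 t) -> 0, so the stationary variance is sigma^2 / (2 theta) = 9/400.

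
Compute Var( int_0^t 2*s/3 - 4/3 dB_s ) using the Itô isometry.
Var = 4*t*(t^2 - 6*t + 12)/27

The Itô integral of a deterministic integrand f(s) has mean 0 because each increment f(s) * (B_{s+ds} - B_s) has mean 0. By the Itô isometry:
  Var( int_0^t f(s) dB_s ) = E[ (int_0^t f(s) dB_s)^2 ] = int_0^t f(s)^2 ds.
Here f(s) = 2*s/3 - 4/3, so f(s)^2 = 4*(s - 2)^2/9. Integrate:
  int_0^t (4*(s - 2)^2/9) ds = 4*t*(t^2 - 6*t + 12)/27.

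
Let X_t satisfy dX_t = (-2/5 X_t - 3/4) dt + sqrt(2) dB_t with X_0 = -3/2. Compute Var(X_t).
Var(X_t) = 5/2 - 5*exp(-4*t/5)/2

The variance V(t) = Var(X_t) satisfies V'(t) = 2 a V(t) + c^2 with V(0) = 0 (drift coefficient is linear in X, diffusion is constant). With a = -2/5, c = sqrt(2), the solution is
  V(t) = (c^2 / (2 a)) * (exp(2 a t) - 1)
       = (sqrt(2)^2 / (2*(-2/5))) * (exp((-4/5) t) - 1)
       = 5/2 - 5*exp(-4*t/5)/2.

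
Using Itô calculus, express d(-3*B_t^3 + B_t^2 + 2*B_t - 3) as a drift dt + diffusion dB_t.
d(-3*B_t^3 + B_t^2 + 2*B_t - 3) = (1 - 9*B_t) dt + (-9*B_t^2 + 2*B_t + 2) dB_t

Itô's formula for f(B_t) gives d f(B_t) = f'(B_t) dB_t + (1/2) f''(B_t) dt. Compute derivatives of f(x) = -3*x^3 + x^2 + 2*x - 3:
  f'(x)  = -9*x^2 + 2*x + 2
  f''(x) = 2 - 18*x
Substitute x = B_t and multiply the f'' term by 1/2:
  drift     = (1/2) * (2 - 18*x) evaluated at B_t = 1 - 9*B_t
  diffusion = (-9*x^2 + 2*x + 2) evaluated at B_t = -9*B_t^2 + 2*B_t + 2
Therefore d(-3*B_t^3 + B_t^2 + 2*B_t - 3) = (1 - 9*B_t) dt + (-9*B_t^2 + 2*B_t + 2) dB_t.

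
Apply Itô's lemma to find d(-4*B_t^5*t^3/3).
d(-4*B_t^5*t^3/3) = (B_t^3*t^2*(-4*B_t^2 - 40*t/3)) dt + (-20*B_t^4*t^3/3) dB_t

Itô's formula for f(t, x): d f(t, B_t) = (f_t + (1/2) f_xx) dt + f_x dB_t. Compute partials of f(t, x) = -4*t^3*x^5/3:
  f_t(t,x)  = -4*t^2*x^5
  f_x(t,x)  = -20*t^3*x^4/3
  f_xx(t,x) = -80*t^3*x^3/3
Assemble drift = f_t + (1/2) f_xx = t^2*x^3*(-40*t/3 - 4*x^2) and diffusion = f_x = -20*t^3*x^4/3. Substituting x = B_t:
  d(-4*B_t^5*t^3/3) = (B_t^3*t^2*(-4*B_t^2 - 40*t/3)) dt + (-20*B_t^4*t^3/3) dB_t.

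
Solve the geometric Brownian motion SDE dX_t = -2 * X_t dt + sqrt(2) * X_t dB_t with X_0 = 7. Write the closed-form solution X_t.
X_t = 7 * exp((-3) * t + (sqrt(2)) * B_t)

For GBM dX = mu X dt + sigma X dB with X_0 = x_0, apply Itô to Y = log X: dY = (mu - sigma^2/2) dt + sigma dB, so Y_t = log(x_0) + (mu - sigma^2/2) t + sigma B_t and hence X_t = x_0 * exp((mu - sigma^2/2) t + sigma B_t).
With mu = -2, sigma = sqrt(2), x_0 = 7, this gives:
  X_t = 7 * exp((-3) * t + (sqrt(2)) * B_t).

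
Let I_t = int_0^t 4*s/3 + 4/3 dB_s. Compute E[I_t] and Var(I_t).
E[I_t] = 0; Var(I_t) = 16*t*(t^2 + 3*t + 3)/27

The Itô integral of a deterministic integrand f(s) has mean 0 because each increment f(s) * (B_{s+ds} - B_s) has mean 0. By the Itô isometry:
  Var( int_0^t f(s) dB_s ) = E[ (int_0^t f(s) dB_s)^2 ] = int_0^t f(s)^2 ds.
Here f(s) = 4*s/3 + 4/3, so f(s)^2 = 16*(s + 1)^2/9. Integrate:
  int_0^t (16*(s + 1)^2/9) ds = 16*t*(t^2 + 3*t + 3)/27.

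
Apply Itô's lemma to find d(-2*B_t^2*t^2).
d(-2*B_t^2*t^2) = (2*t*(-2*B_t^2 - t)) dt + (-4*B_t*t^2) dB_t

Itô's formula for f(t, x): d f(t, B_t) = (f_t + (1/2) f_xx) dt + f_x dB_t. Compute partials of f(t, x) = -2*t^2*x^2:
  f_t(t,x)  = -4*t*x^2
  f_x(t,x)  = -4*t^2*x
  f_xx(t,x) = -4*t^2
Assemble drift = f_t + (1/2) f_xx = 2*t*(-t - 2*x^2) and diffusion = f_x = -4*t^2*x. Substituting x = B_t:
  d(-2*B_t^2*t^2) = (2*t*(-2*B_t^2 - t)) dt + (-4*B_t*t^2) dB_t.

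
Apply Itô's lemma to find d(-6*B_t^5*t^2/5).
d(-6*B_t^5*t^2/5) = (12*B_t^3*t*(-B_t^2 - 5*t)/5) dt + (-6*B_t^4*t^2) dB_t

Itô's formula for f(t, x): d f(t, B_t) = (f_t + (1/2) f_xx) dt + f_x dB_t. Compute partials of f(t, x) = -6*t^2*x^5/5:
  f_t(t,x)  = -12*t*x^5/5
  f_x(t,x)  = -6*t^2*x^4
  f_xx(t,x) = -24*t^2*x^3
Assemble drift = f_t + (1/2) f_xx = 12*t*x^3*(-5*t - x^2)/5 and diffusion = f_x = -6*t^2*x^4. Substituting x = B_t:
  d(-6*B_t^5*t^2/5) = (12*B_t^3*t*(-B_t^2 - 5*t)/5) dt + (-6*B_t^4*t^2) dB_t.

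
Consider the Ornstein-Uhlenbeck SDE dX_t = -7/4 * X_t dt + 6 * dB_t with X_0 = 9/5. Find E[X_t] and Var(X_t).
E[X_t] = 9*exp(-7*t/4)/5; Var(X_t) = 72/7 - 72*exp(-7*t/2)/7

The OU SDE dX = -theta X dt + sigma dB admits the integrating factor exp(theta t): d(exp(theta t) X_t) = sigma exp(theta t) dB_t. Integrating from 0 to t:
  X_t = x_0 * exp(-theta t) + sigma * int_0^t exp(-theta (t-s)) dB_s.
The Itô integral has mean 0 and (by the Itô isometry) variance sigma^2 * int_0^t exp(-2 theta (t - s)) ds = sigma^2 * (1 - exp(-2 theta t)) / (2 theta).
With theta = 7/4, sigma = 6, x_0 = 9/5:
  E[X_t] = 9/5 * exp(-7/4 t) = 9*exp(-7*t/4)/5
  Var(X_t) = (6)^2 * (1 - exp(-2*7/4 t)) / (2 * 7/4) = 72/7 - 72*exp(-7*t/2)/7.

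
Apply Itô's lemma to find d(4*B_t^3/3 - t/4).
d(4*B_t^3/3 - t/4) = (4*B_t - 1/4) dt + (4*B_t^2) dB_t

Itô's formula for f(t, x): d f(t, B_t) = (f_t + (1/2) f_xx) dt + f_x dB_t. Compute partials of f(t, x) = -t/4 + 4*x^3/3:
  f_t(t,x)  = -1/4
  f_x(t,x)  = 4*x^2
  f_xx(t,x) = 8*x
Assemble drift = f_t + (1/2) f_xx = 4*x - 1/4 and diffusion = f_x = 4*x^2. Substituting x = B_t:
  d(4*B_t^3/3 - t/4) = (4*B_t - 1/4) dt + (4*B_t^2) dB_t.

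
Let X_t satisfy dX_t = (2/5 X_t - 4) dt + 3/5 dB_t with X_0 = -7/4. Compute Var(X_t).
Var(X_t) = 9*exp(4*t/5)/20 - 9/20

The variance V(t) = Var(X_t) satisfies V'(t) = 2 a V(t) + c^2 with V(0) = 0 (drift coefficient is linear in X, diffusion is constant). With a = 2/5, c = 3/5, the solution is
  V(t) = (c^2 / (2 a)) * (exp(2 a t) - 1)
       = ((3/5)^2 / (2*(2/5))) * (exp((4/5) t) - 1)
       = 9*exp(4*t/5)/20 - 9/20.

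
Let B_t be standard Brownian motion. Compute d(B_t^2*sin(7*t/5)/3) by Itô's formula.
d(B_t^2*sin(7*t/5)/3) = (7*B_t^2*cos(7*t/5)/15 + sin(7*t/5)/3) dt + (2*B_t*sin(7*t/5)/3) dB_t

Itô's formula for f(t, x): d f(t, B_t) = (f_t + (1/2) f_xx) dt + f_x dB_t. Compute partials of f(t, x) = x^2*sin(7*t/5)/3:
  f_t(t,x)  = 7*x^2*cos(7*t/5)/15
  f_x(t,x)  = 2*x*sin(7*t/5)/3
  f_xx(t,x) = 2*sin(7*t/5)/3
Assemble drift = f_t + (1/2) f_xx = 7*x^2*cos(7*t/5)/15 + sin(7*t/5)/3 and diffusion = f_x = 2*x*sin(7*t/5)/3. Substituting x = B_t:
  d(B_t^2*sin(7*t/5)/3) = (7*B_t^2*cos(7*t/5)/15 + sin(7*t/5)/3) dt + (2*B_t*sin(7*t/5)/3) dB_t.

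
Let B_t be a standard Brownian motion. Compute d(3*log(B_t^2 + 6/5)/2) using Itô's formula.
d(3*log(B_t^2 + 6/5)/2) = (15*(6 - 5*B_t^2)/(2*(5*B_t^2 + 6)^2)) dt + (15*B_t/(5*B_t^2 + 6)) dB_t

Itô's formula for f(B_t) gives d f(B_t) = f'(B_t) dB_t + (1/2) f''(B_t) dt. Compute derivatives of f(x) = 3*log(x^2 + 6/5)/2:
  f'(x)  = 15*x/(5*x^2 + 6)
  f''(x) = 15*(6 - 5*x^2)/(5*x^2 + 6)^2
Substitute x = B_t and multiply the f'' term by 1/2:
  drift     = (1/2) * (15*(6 - 5*x^2)/(5*x^2 + 6)^2) evaluated at B_t = 15*(6 - 5*B_t^2)/(2*(5*B_t^2 + 6)^2)
  diffusion = (15*x/(5*x^2 + 6)) evaluated at B_t = 15*B_t/(5*B_t^2 + 6)
Therefore d(3*log(B_t^2 + 6/5)/2) = (15*(6 - 5*B_t^2)/(2*(5*B_t^2 + 6)^2)) dt + (15*B_t/(5*B_t^2 + 6)) dB_t.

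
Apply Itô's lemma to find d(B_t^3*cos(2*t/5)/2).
d(B_t^3*cos(2*t/5)/2) = (B_t*(-2*B_t^2*sin(2*t/5) + 15*cos(2*t/5))/10) dt + (3*B_t^2*cos(2*t/5)/2) dB_t

Itô's formula for f(t, x): d f(t, B_t) = (f_t + (1/2) f_xx) dt + f_x dB_t. Compute partials of f(t, x) = x^3*cos(2*t/5)/2:
  f_t(t,x)  = -x^3*sin(2*t/5)/5
  f_x(t,x)  = 3*x^2*cos(2*t/5)/2
  f_xx(t,x) = 3*x*cos(2*t/5)
Assemble drift = f_t + (1/2) f_xx = x*(-2*x^2*sin(2*t/5) + 15*cos(2*t/5))/10 and diffusion = f_x = 3*x^2*cos(2*t/5)/2. Substituting x = B_t:
  d(B_t^3*cos(2*t/5)/2) = (B_t*(-2*B_t^2*sin(2*t/5) + 15*cos(2*t/5))/10) dt + (3*B_t^2*cos(2*t/5)/2) dB_t.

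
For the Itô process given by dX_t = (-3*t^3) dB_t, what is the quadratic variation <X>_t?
<X>_t = 9*t^7/7

For an Itô process dX_t = a(t) dt + b(t) dB_t, the quadratic variation is <X>_t = int_0^t b(s)^2 ds (the drift term does not contribute). Here b(s) = -3*s^3, so
  b(s)^2 = 9*s^6.
Integrating from 0 to t:
  <X>_t = int_0^t (9*s^6) ds = 9*t^7/7.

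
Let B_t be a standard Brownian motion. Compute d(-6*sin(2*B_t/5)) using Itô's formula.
d(-6*sin(2*B_t/5)) = (12*sin(2*B_t/5)/25) dt + (-12*cos(2*B_t/5)/5) dB_t

Itô's formula for f(B_t) gives d f(B_t) = f'(B_t) dB_t + (1/2) f''(B_t) dt. Compute derivatives of f(x) = -6*sin(2*x/5):
  f'(x)  = -12*cos(2*x/5)/5
  f''(x) = 24*sin(2*x/5)/25
Substitute x = B_t and multiply the f'' term by 1/2:
  drift     = (1/2) * (24*sin(2*x/5)/25) evaluated at B_t = 12*sin(2*B_t/5)/25
  diffusion = (-12*cos(2*x/5)/5) evaluated at B_t = -12*cos(2*B_t/5)/5
Therefore d(-6*sin(2*B_t/5)) = (12*sin(2*B_t/5)/25) dt + (-12*cos(2*B_t/5)/5) dB_t.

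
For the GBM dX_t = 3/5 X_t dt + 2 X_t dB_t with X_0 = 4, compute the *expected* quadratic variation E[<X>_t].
E[<X>_t] = 160*exp(26*t/5)/13 - 160/13

<X>_t = int_0^t (2 * X_s)^2 ds. Taking expectation inside the integral: E[<X>_t] = 2^2 * int_0^t E[X_s^2] ds. For GBM, E[X_s^2] = x_0^2 * exp((2 mu + sigma^2) s). Integrating:
  E[<X>_t] = 2^2 * 4^2 * (exp((2*(3/5) + 2^2) t) - 1) / (2*(3/5) + 2^2)
           = 2^2 * 4^2 * (exp((26/5) t) - 1) / (26/5) = 160*exp(26*t/5)/13 - 160/13.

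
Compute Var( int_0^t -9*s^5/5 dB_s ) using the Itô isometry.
Var = 81*t^11/275

The Itô integral of a deterministic integrand f(s) has mean 0 because each increment f(s) * (B_{s+ds} - B_s) has mean 0. By the Itô isometry:
  Var( int_0^t f(s) dB_s ) = E[ (int_0^t f(s) dB_s)^2 ] = int_0^t f(s)^2 ds.
Here f(s) = -9*s^5/5, so f(s)^2 = 81*s^10/25. Integrate:
  int_0^t (81*s^10/25) ds = 81*t^11/275.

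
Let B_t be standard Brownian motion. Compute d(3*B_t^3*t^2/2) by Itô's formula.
d(3*B_t^3*t^2/2) = (3*B_t*t*(2*B_t^2 + 3*t)/2) dt + (9*B_t^2*t^2/2) dB_t

Itô's formula for f(t, x): d f(t, B_t) = (f_t + (1/2) f_xx) dt + f_x dB_t. Compute partials of f(t, x) = 3*t^2*x^3/2:
  f_t(t,x)  = 3*t*x^3
  f_x(t,x)  = 9*t^2*x^2/2
  f_xx(t,x) = 9*t^2*x
Assemble drift = f_t + (1/2) f_xx = 3*t*x*(3*t + 2*x^2)/2 and diffusion = f_x = 9*t^2*x^2/2. Substituting x = B_t:
  d(3*B_t^3*t^2/2) = (3*B_t*t*(2*B_t^2 + 3*t)/2) dt + (9*B_t^2*t^2/2) dB_t.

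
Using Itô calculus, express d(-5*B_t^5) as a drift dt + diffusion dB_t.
d(-5*B_t^5) = (-50*B_t^3) dt + (-25*B_t^4) dB_t

Itô's formula for f(B_t) gives d f(B_t) = f'(B_t) dB_t + (1/2) f''(B_t) dt. Compute derivatives of f(x) = -5*x^5:
  f'(x)  = -25*x^4
  f''(x) = -100*x^3
Substitute x = B_t and multiply the f'' term by 1/2:
  drift     = (1/2) * (-100*x^3) evaluated at B_t = -50*B_t^3
  diffusion = (-25*x^4) evaluated at B_t = -25*B_t^4
Therefore d(-5*B_t^5) = (-50*B_t^3) dt + (-25*B_t^4) dB_t.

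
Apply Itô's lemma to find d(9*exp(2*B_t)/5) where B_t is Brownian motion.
d(9*exp(2*B_t)/5) = (18*exp(2*B_t)/5) dt + (18*exp(2*B_t)/5) dB_t

Itô's formula for f(B_t) gives d f(B_t) = f'(B_t) dB_t + (1/2) f''(B_t) dt. Compute derivatives of f(x) = 9*exp(2*x)/5:
  f'(x)  = 18*exp(2*x)/5
  f''(x) = 36*exp(2*x)/5
Substitute x = B_t and multiply the f'' term by 1/2:
  drift     = (1/2) * (36*exp(2*x)/5) evaluated at B_t = 18*exp(2*B_t)/5
  diffusion = (18*exp(2*x)/5) evaluated at B_t = 18*exp(2*B_t)/5
Therefore d(9*exp(2*B_t)/5) = (18*exp(2*B_t)/5) dt + (18*exp(2*B_t)/5) dB_t.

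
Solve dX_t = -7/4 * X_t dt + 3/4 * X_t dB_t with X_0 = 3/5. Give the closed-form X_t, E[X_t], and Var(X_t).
X_t = 3/5 * exp((-65/32) t + (3/4) B_t); E[X_t] = 3*exp(-7*t/4)/5; Var(X_t) = (9*exp(9*t/16) - 9)*exp(-7*t/2)/25

For GBM dX = mu X dt + sigma X dB with X_0 = x_0, apply Itô to Y = log X: dY = (mu - sigma^2/2) dt + sigma dB, so Y_t = log(x_0) + (mu - sigma^2/2) t + sigma B_t and hence X_t = x_0 * exp((mu - sigma^2/2) t + sigma B_t).
With mu = -7/4, sigma = 3/4, x_0 = 3/5, this gives:
  X_t = 3/5 * exp((-65/32) * t + (3/4) * B_t).
Since sigma*B_t ~ Normal(0, sigma^2 t), E[exp(sigma*B_t)] = exp(sigma^2 t / 2); so E[X_t] = x_0 * exp((mu - sigma^2/2) t) * exp(sigma^2 t / 2) = x_0 * exp(mu t) = 3*exp(-7*t/4)/5.
Var(X_t) = E[X_t^2] - (E[X_t])^2 = x_0^2 * exp(2 mu t) * (exp(sigma^2 t) - 1) = (9*exp(9*t/16) - 9)*exp(-7*t/2)/25.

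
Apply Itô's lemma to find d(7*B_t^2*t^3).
d(7*B_t^2*t^3) = (7*t^2*(3*B_t^2 + t)) dt + (14*B_t*t^3) dB_t

Itô's formula for f(t, x): d f(t, B_t) = (f_t + (1/2) f_xx) dt + f_x dB_t. Compute partials of f(t, x) = 7*t^3*x^2:
  f_t(t,x)  = 21*t^2*x^2
  f_x(t,x)  = 14*t^3*x
  f_xx(t,x) = 14*t^3
Assemble drift = f_t + (1/2) f_xx = 7*t^2*(t + 3*x^2) and diffusion = f_x = 14*t^3*x. Substituting x = B_t:
  d(7*B_t^2*t^3) = (7*t^2*(3*B_t^2 + t)) dt + (14*B_t*t^3) dB_t.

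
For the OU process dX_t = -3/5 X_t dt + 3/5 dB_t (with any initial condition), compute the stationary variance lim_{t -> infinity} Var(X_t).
lim Var(X_t) = 3/10

The OU SDE dX = -theta X dt + sigma dB admits the integrating factor exp(theta t): d(exp(theta t) X_t) = sigma exp(theta t) dB_t. Integrating from 0 to t gives X_t = x_0 * exp(-theta t) + sigma * int_0^t exp(-theta (t-s)) dB_s for any initial x_0. The Itô integral has variance (by the Itô isometry) sigma^2 * int_0^t exp(-2 theta (t - s)) ds = sigma^2 * (1 - exp(-2 theta t)) / (2 theta), independent of x_0.
With theta = 3/5, sigma = 3/5:
  Var(X_t) = (3/5)^2 * (1 - exp(-2*3/5 t)) / (2 * 3/5) = 3/10 - 3*exp(-6*t/5)/10.
As t -> infinity, exp(-2*3/5 t) -> 0, so the stationary variance is sigma^2 / (2 theta) = 3/10.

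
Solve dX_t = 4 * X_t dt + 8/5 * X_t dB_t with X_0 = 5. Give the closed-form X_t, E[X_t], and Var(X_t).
X_t = 5 * exp((68/25) t + (8/5) B_t); E[X_t] = 5*exp(4*t); Var(X_t) = 25*(exp(64*t/25) - 1)*exp(8*t)

For GBM dX = mu X dt + sigma X dB with X_0 = x_0, apply Itô to Y = log X: dY = (mu - sigma^2/2) dt + sigma dB, so Y_t = log(x_0) + (mu - sigma^2/2) t + sigma B_t and hence X_t = x_0 * exp((mu - sigma^2/2) t + sigma B_t).
With mu = 4, sigma = 8/5, x_0 = 5, this gives:
  X_t = 5 * exp((68/25) * t + (8/5) * B_t).
Since sigma*B_t ~ Normal(0, sigma^2 t), E[exp(sigma*B_t)] = exp(sigma^2 t / 2); so E[X_t] = x_0 * exp((mu - sigma^2/2) t) * exp(sigma^2 t / 2) = x_0 * exp(mu t) = 5*exp(4*t).
Var(X_t) = E[X_t^2] - (E[X_t])^2 = x_0^2 * exp(2 mu t) * (exp(sigma^2 t) - 1) = 25*(exp(64*t/25) - 1)*exp(8*t).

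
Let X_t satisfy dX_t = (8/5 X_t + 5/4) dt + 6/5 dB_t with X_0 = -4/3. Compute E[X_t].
E[X_t] = -53*exp(8*t/5)/96 - 25/32

Taking expectations and using E[dB_t] = 0, the mean m(t) = E[X_t] satisfies the ODE m'(t) = a m(t) + b with m(0) = x_0. With a = 8/5, b = 5/4, x_0 = -4/3, the solution is
  m(t) = x_0 * exp(a t) + (b/a) * (exp(a t) - 1)
       = (-4/3) * exp((8/5) t) + ((5/4)/(8/5)) * (exp((8/5) t) - 1)
       = -53*exp(8*t/5)/96 - 25/32.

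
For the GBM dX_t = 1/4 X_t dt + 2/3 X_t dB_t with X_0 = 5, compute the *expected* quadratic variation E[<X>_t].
E[<X>_t] = 200*exp(17*t/18)/17 - 200/17

<X>_t = int_0^t ((2/3) * X_s)^2 ds. Taking expectation inside the integral: E[<X>_t] = (2/3)^2 * int_0^t E[X_s^2] ds. For GBM, E[X_s^2] = x_0^2 * exp((2 mu + sigma^2) s). Integrating:
  E[<X>_t] = (2/3)^2 * 5^2 * (exp((2*(1/4) + (2/3)^2) t) - 1) / (2*(1/4) + (2/3)^2)
           = (2/3)^2 * 5^2 * (exp((17/18) t) - 1) / (17/18) = 200*exp(17*t/18)/17 - 200/17.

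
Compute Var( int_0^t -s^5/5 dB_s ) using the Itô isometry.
Var = t^11/275

The Itô integral of a deterministic integrand f(s) has mean 0 because each increment f(s) * (B_{s+ds} - B_s) has mean 0. By the Itô isometry:
  Var( int_0^t f(s) dB_s ) = E[ (int_0^t f(s) dB_s)^2 ] = int_0^t f(s)^2 ds.
Here f(s) = -s^5/5, so f(s)^2 = s^10/25. Integrate:
  int_0^t (s^10/25) ds = t^11/275.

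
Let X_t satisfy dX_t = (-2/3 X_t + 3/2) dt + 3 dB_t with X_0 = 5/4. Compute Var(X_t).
Var(X_t) = 27/4 - 27*exp(-4*t/3)/4

The variance V(t) = Var(X_t) satisfies V'(t) = 2 a V(t) + c^2 with V(0) = 0 (drift coefficient is linear in X, diffusion is constant). With a = -2/3, c = 3, the solution is
  V(t) = (c^2 / (2 a)) * (exp(2 a t) - 1)
       = (3^2 / (2*(-2/3))) * (exp((-4/3) t) - 1)
       = 27/4 - 27*exp(-4*t/3)/4.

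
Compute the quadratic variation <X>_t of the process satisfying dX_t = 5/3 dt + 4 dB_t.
<X>_t = 16*t

For an Itô process dX_t = a(t) dt + b(t) dB_t, the quadratic variation is <X>_t = int_0^t b(s)^2 ds (the drift term does not contribute). Here b(s) = 4, so
  b(s)^2 = 16.
Integrating from 0 to t:
  <X>_t = int_0^t (16) ds = 16*t.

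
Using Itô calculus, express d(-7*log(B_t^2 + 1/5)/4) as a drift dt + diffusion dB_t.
d(-7*log(B_t^2 + 1/5)/4) = (35*(5*B_t^2 - 1)/(4*(5*B_t^2 + 1)^2)) dt + (-35*B_t/(10*B_t^2 + 2)) dB_t

Itô's formula for f(B_t) gives d f(B_t) = f'(B_t) dB_t + (1/2) f''(B_t) dt. Compute derivatives of f(x) = -7*log(x^2 + 1/5)/4:
  f'(x)  = -35*x/(10*x^2 + 2)
  f''(x) = 35*(5*x^2 - 1)/(2*(5*x^2 + 1)^2)
Substitute x = B_t and multiply the f'' term by 1/2:
  drift     = (1/2) * (35*(5*x^2 - 1)/(2*(5*x^2 + 1)^2)) evaluated at B_t = 35*(5*B_t^2 - 1)/(4*(5*B_t^2 + 1)^2)
  diffusion = (-35*x/(10*x^2 + 2)) evaluated at B_t = -35*B_t/(10*B_t^2 + 2)
Therefore d(-7*log(B_t^2 + 1/5)/4) = (35*(5*B_t^2 - 1)/(4*(5*B_t^2 + 1)^2)) dt + (-35*B_t/(10*B_t^2 + 2)) dB_t.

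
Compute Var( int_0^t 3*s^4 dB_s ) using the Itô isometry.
Var = t^9

The Itô integral of a deterministic integrand f(s) has mean 0 because each increment f(s) * (B_{s+ds} - B_s) has mean 0. By the Itô isometry:
  Var( int_0^t f(s) dB_s ) = E[ (int_0^t f(s) dB_s)^2 ] = int_0^t f(s)^2 ds.
Here f(s) = 3*s^4, so f(s)^2 = 9*s^8. Integrate:
  int_0^t (9*s^8) ds = t^9.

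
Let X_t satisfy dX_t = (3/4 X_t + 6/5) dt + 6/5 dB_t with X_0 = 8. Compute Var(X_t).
Var(X_t) = 24*exp(3*t/2)/25 - 24/25

The variance V(t) = Var(X_t) satisfies V'(t) = 2 a V(t) + c^2 with V(0) = 0 (drift coefficient is linear in X, diffusion is constant). With a = 3/4, c = 6/5, the solution is
  V(t) = (c^2 / (2 a)) * (exp(2 a t) - 1)
       = ((6/5)^2 / (2*(3/4))) * (exp((3/2) t) - 1)
       = 24*exp(3*t/2)/25 - 24/25.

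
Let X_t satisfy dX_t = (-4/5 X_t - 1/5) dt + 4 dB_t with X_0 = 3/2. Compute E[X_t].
E[X_t] = -1/4 + 7*exp(-4*t/5)/4

Taking expectations and using E[dB_t] = 0, the mean m(t) = E[X_t] satisfies the ODE m'(t) = a m(t) + b with m(0) = x_0. With a = -4/5, b = -1/5, x_0 = 3/2, the solution is
  m(t) = x_0 * exp(a t) + (b/a) * (exp(a t) - 1)
       = (3/2) * exp((-4/5) t) + ((-1/5)/(-4/5)) * (exp((-4/5) t) - 1)
       = -1/4 + 7*exp(-4*t/5)/4.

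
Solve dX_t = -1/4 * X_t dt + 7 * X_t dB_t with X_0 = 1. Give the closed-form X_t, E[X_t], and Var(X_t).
X_t = 1 * exp((-99/4) t + (7) B_t); E[X_t] = exp(-t/4); Var(X_t) = (exp(49*t) - 1)*exp(-t/2)

For GBM dX = mu X dt + sigma X dB with X_0 = x_0, apply Itô to Y = log X: dY = (mu - sigma^2/2) dt + sigma dB, so Y_t = log(x_0) + (mu - sigma^2/2) t + sigma B_t and hence X_t = x_0 * exp((mu - sigma^2/2) t + sigma B_t).
With mu = -1/4, sigma = 7, x_0 = 1, this gives:
  X_t = 1 * exp((-99/4) * t + (7) * B_t).
Since sigma*B_t ~ Normal(0, sigma^2 t), E[exp(sigma*B_t)] = exp(sigma^2 t / 2); so E[X_t] = x_0 * exp((mu - sigma^2/2) t) * exp(sigma^2 t / 2) = x_0 * exp(mu t) = exp(-t/4).
Var(X_t) = E[X_t^2] - (E[X_t])^2 = x_0^2 * exp(2 mu t) * (exp(sigma^2 t) - 1) = (exp(49*t) - 1)*exp(-t/2).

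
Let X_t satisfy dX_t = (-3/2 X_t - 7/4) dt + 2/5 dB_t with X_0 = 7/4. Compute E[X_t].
E[X_t] = -7/6 + 35*exp(-3*t/2)/12

Taking expectations and using E[dB_t] = 0, the mean m(t) = E[X_t] satisfies the ODE m'(t) = a m(t) + b with m(0) = x_0. With a = -3/2, b = -7/4, x_0 = 7/4, the solution is
  m(t) = x_0 * exp(a t) + (b/a) * (exp(a t) - 1)
       = (7/4) * exp((-3/2) t) + ((-7/4)/(-3/2)) * (exp((-3/2) t) - 1)
       = -7/6 + 35*exp(-3*t/2)/12.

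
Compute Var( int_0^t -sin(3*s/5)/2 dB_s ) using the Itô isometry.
Var = t/8 - 5*sin(6*t/5)/48

The Itô integral of a deterministic integrand f(s) has mean 0 because each increment f(s) * (B_{s+ds} - B_s) has mean 0. By the Itô isometry:
  Var( int_0^t f(s) dB_s ) = E[ (int_0^t f(s) dB_s)^2 ] = int_0^t f(s)^2 ds.
Here f(s) = -sin(3*s/5)/2, so f(s)^2 = sin(3*s/5)^2/4. Integrate:
  int_0^t (sin(3*s/5)^2/4) ds = t/8 - 5*sin(6*t/5)/48.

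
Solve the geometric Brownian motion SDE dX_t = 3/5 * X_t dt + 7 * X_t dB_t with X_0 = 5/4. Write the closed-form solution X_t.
X_t = 5/4 * exp((-239/10) * t + (7) * B_t)

For GBM dX = mu X dt + sigma X dB with X_0 = x_0, apply Itô to Y = log X: dY = (mu - sigma^2/2) dt + sigma dB, so Y_t = log(x_0) + (mu - sigma^2/2) t + sigma B_t and hence X_t = x_0 * exp((mu - sigma^2/2) t + sigma B_t).
With mu = 3/5, sigma = 7, x_0 = 5/4, this gives:
  X_t = 5/4 * exp((-239/10) * t + (7) * B_t).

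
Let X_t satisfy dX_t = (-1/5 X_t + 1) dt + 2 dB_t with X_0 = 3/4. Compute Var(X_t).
Var(X_t) = 10 - 10*exp(-2*t/5)

The variance V(t) = Var(X_t) satisfies V'(t) = 2 a V(t) + c^2 with V(0) = 0 (drift coefficient is linear in X, diffusion is constant). With a = -1/5, c = 2, the solution is
  V(t) = (c^2 / (2 a)) * (exp(2 a t) - 1)
       = (2^2 / (2*(-1/5))) * (exp((-2/5) t) - 1)
       = 10 - 10*exp(-2*t/5).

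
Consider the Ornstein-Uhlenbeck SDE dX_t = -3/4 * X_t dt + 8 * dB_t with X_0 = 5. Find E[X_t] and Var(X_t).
E[X_t] = 5*exp(-3*t/4); Var(X_t) = 128/3 - 128*exp(-3*t/2)/3

The OU SDE dX = -theta X dt + sigma dB admits the integrating factor exp(theta t): d(exp(theta t) X_t) = sigma exp(theta t) dB_t. Integrating from 0 to t:
  X_t = x_0 * exp(-theta t) + sigma * int_0^t exp(-theta (t-s)) dB_s.
The Itô integral has mean 0 and (by the Itô isometry) variance sigma^2 * int_0^t exp(-2 theta (t - s)) ds = sigma^2 * (1 - exp(-2 theta t)) / (2 theta).
With theta = 3/4, sigma = 8, x_0 = 5:
  E[X_t] = 5 * exp(-3/4 t) = 5*exp(-3*t/4)
  Var(X_t) = (8)^2 * (1 - exp(-2*3/4 t)) / (2 * 3/4) = 128/3 - 128*exp(-3*t/2)/3.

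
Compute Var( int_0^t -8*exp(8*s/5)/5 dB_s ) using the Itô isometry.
Var = 4*exp(16*t/5)/5 - 4/5

The Itô integral of a deterministic integrand f(s) has mean 0 because each increment f(s) * (B_{s+ds} - B_s) has mean 0. By the Itô isometry:
  Var( int_0^t f(s) dB_s ) = E[ (int_0^t f(s) dB_s)^2 ] = int_0^t f(s)^2 ds.
Here f(s) = -8*exp(8*s/5)/5, so f(s)^2 = 64*exp(16*s/5)/25. Integrate:
  int_0^t (64*exp(16*s/5)/25) ds = 4*exp(16*t/5)/5 - 4/5.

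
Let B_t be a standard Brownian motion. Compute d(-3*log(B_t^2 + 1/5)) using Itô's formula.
d(-3*log(B_t^2 + 1/5)) = (15*(5*B_t^2 - 1)/(5*B_t^2 + 1)^2) dt + (-30*B_t/(5*B_t^2 + 1)) dB_t

Itô's formula for f(B_t) gives d f(B_t) = f'(B_t) dB_t + (1/2) f''(B_t) dt. Compute derivatives of f(x) = -3*log(x^2 + 1/5):
  f'(x)  = -30*x/(5*x^2 + 1)
  f''(x) = 30*(5*x^2 - 1)/(5*x^2 + 1)^2
Substitute x = B_t and multiply the f'' term by 1/2:
  drift     = (1/2) * (30*(5*x^2 - 1)/(5*x^2 + 1)^2) evaluated at B_t = 15*(5*B_t^2 - 1)/(5*B_t^2 + 1)^2
  diffusion = (-30*x/(5*x^2 + 1)) evaluated at B_t = -30*B_t/(5*B_t^2 + 1)
Therefore d(-3*log(B_t^2 + 1/5)) = (15*(5*B_t^2 - 1)/(5*B_t^2 + 1)^2) dt + (-30*B_t/(5*B_t^2 + 1)) dB_t.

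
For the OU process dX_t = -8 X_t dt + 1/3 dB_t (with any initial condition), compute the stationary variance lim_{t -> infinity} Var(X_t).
lim Var(X_t) = 1/144

The OU SDE dX = -theta X dt + sigma dB admits the integrating factor exp(theta t): d(exp(theta t) X_t) = sigma exp(theta t) dB_t. Integrating from 0 to t gives X_t = x_0 * exp(-theta t) + sigma * int_0^t exp(-theta (t-s)) dB_s for any initial x_0. The Itô integral has variance (by the Itô isometry) sigma^2 * int_0^t exp(-2 theta (t - s)) ds = sigma^2 * (1 - exp(-2 theta t)) / (2 theta), independent of x_0.
With theta = 8, sigma = 1/3:
  Var(X_t) = (1/3)^2 * (1 - exp(-2*8 t)) / (2 * 8) = 1/144 - exp(-16*t)/144.
As t -> infinity, exp(-2*8 t) -> 0, so the stationary variance is sigma^2 / (2 theta) = 1/144.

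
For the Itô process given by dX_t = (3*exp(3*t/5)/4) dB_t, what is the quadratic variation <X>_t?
<X>_t = 15*exp(6*t/5)/32 - 15/32

For an Itô process dX_t = a(t) dt + b(t) dB_t, the quadratic variation is <X>_t = int_0^t b(s)^2 ds (the drift term does not contribute). Here b(s) = 3*exp(3*s/5)/4, so
  b(s)^2 = 9*exp(6*s/5)/16.
Integrating from 0 to t:
  <X>_t = int_0^t (9*exp(6*s/5)/16) ds = 15*exp(6*t/5)/32 - 15/32.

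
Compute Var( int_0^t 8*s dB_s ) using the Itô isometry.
Var = 64*t^3/3

The Itô integral of a deterministic integrand f(s) has mean 0 because each increment f(s) * (B_{s+ds} - B_s) has mean 0. By the Itô isometry:
  Var( int_0^t f(s) dB_s ) = E[ (int_0^t f(s) dB_s)^2 ] = int_0^t f(s)^2 ds.
Here f(s) = 8*s, so f(s)^2 = 64*s^2. Integrate:
  int_0^t (64*s^2) ds = 64*t^3/3.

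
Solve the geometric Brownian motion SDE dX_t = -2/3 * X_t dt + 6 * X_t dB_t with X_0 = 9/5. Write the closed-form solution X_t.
X_t = 9/5 * exp((-56/3) * t + (6) * B_t)

For GBM dX = mu X dt + sigma X dB with X_0 = x_0, apply Itô to Y = log X: dY = (mu - sigma^2/2) dt + sigma dB, so Y_t = log(x_0) + (mu - sigma^2/2) t + sigma B_t and hence X_t = x_0 * exp((mu - sigma^2/2) t + sigma B_t).
With mu = -2/3, sigma = 6, x_0 = 9/5, this gives:
  X_t = 9/5 * exp((-56/3) * t + (6) * B_t).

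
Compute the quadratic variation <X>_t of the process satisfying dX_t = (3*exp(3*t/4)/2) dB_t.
<X>_t = 3*exp(3*t/2)/2 - 3/2

For an Itô process dX_t = a(t) dt + b(t) dB_t, the quadratic variation is <X>_t = int_0^t b(s)^2 ds (the drift term does not contribute). Here b(s) = 3*exp(3*s/4)/2, so
  b(s)^2 = 9*exp(3*s/2)/4.
Integrating from 0 to t:
  <X>_t = int_0^t (9*exp(3*s/2)/4) ds = 3*exp(3*t/2)/2 - 3/2.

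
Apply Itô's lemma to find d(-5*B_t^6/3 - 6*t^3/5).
d(-5*B_t^6/3 - 6*t^3/5) = (-25*B_t^4 - 18*t^2/5) dt + (-10*B_t^5) dB_t

Itô's formula for f(t, x): d f(t, B_t) = (f_t + (1/2) f_xx) dt + f_x dB_t. Compute partials of f(t, x) = -6*t^3/5 - 5*x^6/3:
  f_t(t,x)  = -18*t^2/5
  f_x(t,x)  = -10*x^5
  f_xx(t,x) = -50*x^4
Assemble drift = f_t + (1/2) f_xx = -18*t^2/5 - 25*x^4 and diffusion = f_x = -10*x^5. Substituting x = B_t:
  d(-5*B_t^6/3 - 6*t^3/5) = (-25*B_t^4 - 18*t^2/5) dt + (-10*B_t^5) dB_t.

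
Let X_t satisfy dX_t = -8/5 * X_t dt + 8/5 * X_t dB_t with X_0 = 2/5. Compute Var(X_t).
Var(X_t) = (4*exp(64*t/25) - 4)*exp(-16*t/5)/25

For GBM dX = mu X dt + sigma X dB with X_0 = x_0, apply Itô to Y = log X: dY = (mu - sigma^2/2) dt + sigma dB, so Y_t = log(x_0) + (mu - sigma^2/2) t + sigma B_t and hence X_t = x_0 * exp((mu - sigma^2/2) t + sigma B_t).
With mu = -8/5, sigma = 8/5, x_0 = 2/5, this gives:
  X_t = 2/5 * exp((-72/25) * t + (8/5) * B_t).
Since sigma*B_t ~ Normal(0, sigma^2 t), E[exp(sigma*B_t)] = exp(sigma^2 t / 2); so E[X_t] = x_0 * exp((mu - sigma^2/2) t) * exp(sigma^2 t / 2) = x_0 * exp(mu t) = 2*exp(-8*t/5)/5.
Var(X_t) = E[X_t^2] - (E[X_t])^2 = x_0^2 * exp(2 mu t) * (exp(sigma^2 t) - 1) = (4*exp(64*t/25) - 4)*exp(-16*t/5)/25.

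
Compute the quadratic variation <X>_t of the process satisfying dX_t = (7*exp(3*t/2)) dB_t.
<X>_t = 49*exp(3*t)/3 - 49/3

For an Itô process dX_t = a(t) dt + b(t) dB_t, the quadratic variation is <X>_t = int_0^t b(s)^2 ds (the drift term does not contribute). Here b(s) = 7*exp(3*s/2), so
  b(s)^2 = 49*exp(3*s).
Integrating from 0 to t:
  <X>_t = int_0^t (49*exp(3*s)) ds = 49*exp(3*t)/3 - 49/3.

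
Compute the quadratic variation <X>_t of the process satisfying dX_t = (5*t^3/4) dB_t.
<X>_t = 25*t^7/112

For an Itô process dX_t = a(t) dt + b(t) dB_t, the quadratic variation is <X>_t = int_0^t b(s)^2 ds (the drift term does not contribute). Here b(s) = 5*s^3/4, so
  b(s)^2 = 25*s^6/16.
Integrating from 0 to t:
  <X>_t = int_0^t (25*s^6/16) ds = 25*t^7/112.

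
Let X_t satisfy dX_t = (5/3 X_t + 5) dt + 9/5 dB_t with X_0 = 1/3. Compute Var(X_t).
Var(X_t) = 243*exp(10*t/3)/250 - 243/250

The variance V(t) = Var(X_t) satisfies V'(t) = 2 a V(t) + c^2 with V(0) = 0 (drift coefficient is linear in X, diffusion is constant). With a = 5/3, c = 9/5, the solution is
  V(t) = (c^2 / (2 a)) * (exp(2 a t) - 1)
       = ((9/5)^2 / (2*(5/3))) * (exp((10/3) t) - 1)
       = 243*exp(10*t/3)/250 - 243/250.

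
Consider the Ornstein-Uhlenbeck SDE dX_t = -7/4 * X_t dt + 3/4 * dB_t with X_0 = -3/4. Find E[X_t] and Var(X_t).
E[X_t] = -3*exp(-7*t/4)/4; Var(X_t) = 9/56 - 9*exp(-7*t/2)/56

The OU SDE dX = -theta X dt + sigma dB admits the integrating factor exp(theta t): d(exp(theta t) X_t) = sigma exp(theta t) dB_t. Integrating from 0 to t:
  X_t = x_0 * exp(-theta t) + sigma * int_0^t exp(-theta (t-s)) dB_s.
The Itô integral has mean 0 and (by the Itô isometry) variance sigma^2 * int_0^t exp(-2 theta (t - s)) ds = sigma^2 * (1 - exp(-2 theta t)) / (2 theta).
With theta = 7/4, sigma = 3/4, x_0 = -3/4:
  E[X_t] = -3/4 * exp(-7/4 t) = -3*exp(-7*t/4)/4
  Var(X_t) = (3/4)^2 * (1 - exp(-2*7/4 t)) / (2 * 7/4) = 9/56 - 9*exp(-7*t/2)/56.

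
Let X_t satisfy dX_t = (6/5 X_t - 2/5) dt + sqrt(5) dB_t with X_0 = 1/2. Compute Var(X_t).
Var(X_t) = 25*exp(12*t/5)/12 - 25/12

The variance V(t) = Var(X_t) satisfies V'(t) = 2 a V(t) + c^2 with V(0) = 0 (drift coefficient is linear in X, diffusion is constant). With a = 6/5, c = sqrt(5), the solution is
  V(t) = (c^2 / (2 a)) * (exp(2 a t) - 1)
       = (sqrt(5)^2 / (2*(6/5))) * (exp((12/5) t) - 1)
       = 25*exp(12*t/5)/12 - 25/12.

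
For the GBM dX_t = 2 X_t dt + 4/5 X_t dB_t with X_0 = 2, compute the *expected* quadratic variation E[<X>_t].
E[<X>_t] = 16*exp(116*t/25)/29 - 16/29

<X>_t = int_0^t ((4/5) * X_s)^2 ds. Taking expectation inside the integral: E[<X>_t] = (4/5)^2 * int_0^t E[X_s^2] ds. For GBM, E[X_s^2] = x_0^2 * exp((2 mu + sigma^2) s). Integrating:
  E[<X>_t] = (4/5)^2 * 2^2 * (exp((2*2 + (4/5)^2) t) - 1) / (2*2 + (4/5)^2)
           = (4/5)^2 * 2^2 * (exp((116/25) t) - 1) / (116/25) = 16*exp(116*t/25)/29 - 16/29.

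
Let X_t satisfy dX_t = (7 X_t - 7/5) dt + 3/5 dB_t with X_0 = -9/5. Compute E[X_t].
E[X_t] = 1/5 - 2*exp(7*t)

Taking expectations and using E[dB_t] = 0, the mean m(t) = E[X_t] satisfies the ODE m'(t) = a m(t) + b with m(0) = x_0. With a = 7, b = -7/5, x_0 = -9/5, the solution is
  m(t) = x_0 * exp(a t) + (b/a) * (exp(a t) - 1)
       = (-9/5) * exp(7 t) + ((-7/5)/7) * (exp(7 t) - 1)
       = 1/5 - 2*exp(7*t).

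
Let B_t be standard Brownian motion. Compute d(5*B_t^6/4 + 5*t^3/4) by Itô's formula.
d(5*B_t^6/4 + 5*t^3/4) = (75*B_t^4/4 + 15*t^2/4) dt + (15*B_t^5/2) dB_t

Itô's formula for f(t, x): d f(t, B_t) = (f_t + (1/2) f_xx) dt + f_x dB_t. Compute partials of f(t, x) = 5*t^3/4 + 5*x^6/4:
  f_t(t,x)  = 15*t^2/4
  f_x(t,x)  = 15*x^5/2
  f_xx(t,x) = 75*x^4/2
Assemble drift = f_t + (1/2) f_xx = 15*t^2/4 + 75*x^4/4 and diffusion = f_x = 15*x^5/2. Substituting x = B_t:
  d(5*B_t^6/4 + 5*t^3/4) = (75*B_t^4/4 + 15*t^2/4) dt + (15*B_t^5/2) dB_t.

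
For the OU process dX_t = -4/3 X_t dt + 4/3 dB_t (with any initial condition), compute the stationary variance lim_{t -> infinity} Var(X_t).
lim Var(X_t) = 2/3

The OU SDE dX = -theta X dt + sigma dB admits the integrating factor exp(theta t): d(exp(theta t) X_t) = sigma exp(theta t) dB_t. Integrating from 0 to t gives X_t = x_0 * exp(-theta t) + sigma * int_0^t exp(-theta (t-s)) dB_s for any initial x_0. The Itô integral has variance (by the Itô isometry) sigma^2 * int_0^t exp(-2 theta (t - s)) ds = sigma^2 * (1 - exp(-2 theta t)) / (2 theta), independent of x_0.
With theta = 4/3, sigma = 4/3:
  Var(X_t) = (4/3)^2 * (1 - exp(-2*4/3 t)) / (2 * 4/3) = 2/3 - 2*exp(-8*t/3)/3.
As t -> infinity, exp(-2*4/3 t) -> 0, so the stationary variance is sigma^2 / (2 theta) = 2/3.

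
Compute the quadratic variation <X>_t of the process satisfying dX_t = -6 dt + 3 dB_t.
<X>_t = 9*t

For an Itô process dX_t = a(t) dt + b(t) dB_t, the quadratic variation is <X>_t = int_0^t b(s)^2 ds (the drift term does not contribute). Here b(s) = 3, so
  b(s)^2 = 9.
Integrating from 0 to t:
  <X>_t = int_0^t (9) ds = 9*t.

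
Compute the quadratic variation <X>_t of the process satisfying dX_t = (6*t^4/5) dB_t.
<X>_t = 4*t^9/25

For an Itô process dX_t = a(t) dt + b(t) dB_t, the quadratic variation is <X>_t = int_0^t b(s)^2 ds (the drift term does not contribute). Here b(s) = 6*s^4/5, so
  b(s)^2 = 36*s^8/25.
Integrating from 0 to t:
  <X>_t = int_0^t (36*s^8/25) ds = 4*t^9/25.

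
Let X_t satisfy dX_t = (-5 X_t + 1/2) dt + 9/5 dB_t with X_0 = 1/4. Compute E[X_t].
E[X_t] = 1/10 + 3*exp(-5*t)/20

Taking expectations and using E[dB_t] = 0, the mean m(t) = E[X_t] satisfies the ODE m'(t) = a m(t) + b with m(0) = x_0. With a = -5, b = 1/2, x_0 = 1/4, the solution is
  m(t) = x_0 * exp(a t) + (b/a) * (exp(a t) - 1)
       = (1/4) * exp((-5) t) + ((1/2)/(-5)) * (exp((-5) t) - 1)
       = 1/10 + 3*exp(-5*t)/20.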